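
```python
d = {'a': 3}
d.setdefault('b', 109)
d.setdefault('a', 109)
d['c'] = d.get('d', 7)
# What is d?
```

After line 1: d = {'a': 3}
After line 2 (setdefault adds 'b'=109): d = {'a': 3, 'b': 109}
After line 3 (setdefault 'a' no-op, already exists): d = {'a': 3, 'b': 109}
After line 4 (get('d', 7) returns default since 'd' not in d): d = {'a': 3, 'b': 109, 'c': 7}

{'a': 3, 'b': 109, 'c': 7}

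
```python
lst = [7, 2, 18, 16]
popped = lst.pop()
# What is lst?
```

[7, 2, 18]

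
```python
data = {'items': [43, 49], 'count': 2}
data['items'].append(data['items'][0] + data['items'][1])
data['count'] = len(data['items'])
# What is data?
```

After line 1: data = {'items': [43, 49], 'count': 2}
After line 2 (append 43 + 49 = 92): data = {'items': [43, 49, 92], 'count': 2}
After line 3 (count = len(items) = 3): data = {'items': [43, 49, 92], 'count': 3}

{'items': [43, 49, 92], 'count': 3}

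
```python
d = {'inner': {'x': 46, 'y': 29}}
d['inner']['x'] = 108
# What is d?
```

After line 1: d = {'inner': {'x': 46, 'y': 29}}
After line 2 (inner x overwritten): d = {'inner': {'x': 108, 'y': 29}}

{'inner': {'x': 108, 'y': 29}}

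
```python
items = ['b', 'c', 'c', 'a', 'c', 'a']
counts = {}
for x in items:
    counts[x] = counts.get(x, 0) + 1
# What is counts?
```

Initial: counts = {}, items = ['b', 'c', 'c', 'a', 'c', 'a']
See 'b': counts = {'b': 1}
See 'c': counts = {'b': 1, 'c': 1}
See 'c': counts = {'b': 1, 'c': 2}
See 'a': counts = {'b': 1, 'c': 2, 'a': 1}
See 'c': counts = {'b': 1, 'c': 3, 'a': 1}
See 'a': counts = {'b': 1, 'c': 3, 'a': 2}

{'b': 1, 'c': 3, 'a': 2}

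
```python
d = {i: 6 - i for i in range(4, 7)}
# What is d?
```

{4: 2, 5: 1, 6: 0}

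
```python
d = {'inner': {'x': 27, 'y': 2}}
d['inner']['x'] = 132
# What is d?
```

After line 1: d = {'inner': {'x': 27, 'y': 2}}
After line 2 (inner x overwritten): d = {'inner': {'x': 132, 'y': 2}}

{'inner': {'x': 132, 'y': 2}}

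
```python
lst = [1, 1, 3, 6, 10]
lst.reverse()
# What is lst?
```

[10, 6, 3, 1, 1]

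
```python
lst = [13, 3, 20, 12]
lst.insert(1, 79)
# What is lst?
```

[13, 79, 3, 20, 12]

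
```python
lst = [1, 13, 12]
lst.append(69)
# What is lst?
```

[1, 13, 12, 69]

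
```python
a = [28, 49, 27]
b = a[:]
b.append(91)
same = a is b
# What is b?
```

After line 1: a = [28, 49, 27]
After line 2 (b = a[:] is a shallow copy, new object): a = [28, 49, 27], b = [28, 49, 27]
After line 3 (append only mutates b): a = [28, 49, 27], b = [28, 49, 27, 91]
After line 4 (same = a is b; different objects -> False): same = False

[28, 49, 27, 91]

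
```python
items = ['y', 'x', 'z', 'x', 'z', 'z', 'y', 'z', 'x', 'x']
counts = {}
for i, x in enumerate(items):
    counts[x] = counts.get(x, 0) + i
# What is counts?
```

Initial: counts = {}, items = ['y', 'x', 'z', 'x', 'z', 'z', 'y', 'z', 'x', 'x']
i=0, x='y': counts = {'y': 0}
i=1, x='x': counts = {'y': 0, 'x': 1}
i=2, x='z': counts = {'y': 0, 'x': 1, 'z': 2}
i=3, x='x': counts = {'y': 0, 'x': 4, 'z': 2}
i=4, x='z': counts = {'y': 0, 'x': 4, 'z': 6}
i=5, x='z': counts = {'y': 0, 'x': 4, 'z': 11}
i=6, x='y': counts = {'y': 6, 'x': 4, 'z': 11}
i=7, x='z': counts = {'y': 6, 'x': 4, 'z': 18}
i=8, x='x': counts = {'y': 6, 'x': 12, 'z': 18}
i=9, x='x': counts = {'y': 6, 'x': 21, 'z': 18}

{'y': 6, 'x': 21, 'z': 18}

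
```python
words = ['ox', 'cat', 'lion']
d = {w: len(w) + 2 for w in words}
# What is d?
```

{'ox': 4, 'cat': 5, 'lion': 6}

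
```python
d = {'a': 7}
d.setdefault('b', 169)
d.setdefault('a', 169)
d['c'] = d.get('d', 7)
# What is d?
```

After line 1: d = {'a': 7}
After line 2 (setdefault adds 'b'=169): d = {'a': 7, 'b': 169}
After line 3 (setdefault 'a' no-op, already exists): d = {'a': 7, 'b': 169}
After line 4 (get('d', 7) returns default since 'd' not in d): d = {'a': 7, 'b': 169, 'c': 7}

{'a': 7, 'b': 169, 'c': 7}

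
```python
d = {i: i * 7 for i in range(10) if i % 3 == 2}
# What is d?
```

{2: 14, 5: 35, 8: 56}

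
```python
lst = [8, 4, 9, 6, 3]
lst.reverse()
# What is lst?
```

[3, 6, 9, 4, 8]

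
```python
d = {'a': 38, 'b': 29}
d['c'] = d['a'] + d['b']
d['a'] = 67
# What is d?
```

After line 1: d = {'a': 38, 'b': 29}
After line 2 (d['c'] = 38 + 29): d = {'a': 38, 'b': 29, 'c': 67}
After line 3: d = {'a': 67, 'b': 29, 'c': 67}

{'a': 67, 'b': 29, 'c': 67}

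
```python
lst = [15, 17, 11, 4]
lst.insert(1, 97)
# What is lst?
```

[15, 97, 17, 11, 4]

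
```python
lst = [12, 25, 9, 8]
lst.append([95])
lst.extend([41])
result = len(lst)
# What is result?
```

After line 1: lst = [12, 25, 9, 8]
After line 2 (append adds [95] as single element): lst = [12, 25, 9, 8, [95]]
After line 3 (extend unpacks [41], adds 41): lst = [12, 25, 9, 8, [95], 41]
After line 4: result = len(lst) = 6

6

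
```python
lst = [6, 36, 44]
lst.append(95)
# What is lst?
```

[6, 36, 44, 95]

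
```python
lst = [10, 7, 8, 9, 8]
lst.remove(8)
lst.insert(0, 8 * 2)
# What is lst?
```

After line 1: lst = [10, 7, 8, 9, 8]
After line 2 (remove first 8): lst = [10, 7, 9, 8]
After line 3 (insert 16 at index 0): lst = [16, 10, 7, 9, 8]

[16, 10, 7, 9, 8]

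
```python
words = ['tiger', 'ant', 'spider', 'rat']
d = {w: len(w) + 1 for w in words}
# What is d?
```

{'tiger': 6, 'ant': 4, 'spider': 7, 'rat': 4}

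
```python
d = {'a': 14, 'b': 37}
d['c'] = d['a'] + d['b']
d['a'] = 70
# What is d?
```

After line 1: d = {'a': 14, 'b': 37}
After line 2 (d['c'] = 14 + 37): d = {'a': 14, 'b': 37, 'c': 51}
After line 3: d = {'a': 70, 'b': 37, 'c': 51}

{'a': 70, 'b': 37, 'c': 51}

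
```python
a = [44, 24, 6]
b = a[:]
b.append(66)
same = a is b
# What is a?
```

After line 1: a = [44, 24, 6]
After line 2 (b = a[:] is a shallow copy, new object): a = [44, 24, 6], b = [44, 24, 6]
After line 3 (append only mutates b): a = [44, 24, 6], b = [44, 24, 6, 66]
After line 4 (same = a is b; different objects -> False): same = False

[44, 24, 6]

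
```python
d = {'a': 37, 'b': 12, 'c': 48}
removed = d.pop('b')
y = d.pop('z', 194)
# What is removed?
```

After line 1: d = {'a': 37, 'b': 12, 'c': 48}
After line 2 (pop 'b' returns 12): d = {'a': 37, 'c': 48}, removed = 12
After line 3 (pop 'z' missing, returns default 194): d = {'a': 37, 'c': 48}, y = 194

12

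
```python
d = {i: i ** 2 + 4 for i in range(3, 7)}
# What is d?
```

{3: 13, 4: 20, 5: 29, 6: 40}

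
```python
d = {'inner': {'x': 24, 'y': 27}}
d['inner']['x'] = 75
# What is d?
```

After line 1: d = {'inner': {'x': 24, 'y': 27}}
After line 2 (inner x overwritten): d = {'inner': {'x': 75, 'y': 27}}

{'inner': {'x': 75, 'y': 27}}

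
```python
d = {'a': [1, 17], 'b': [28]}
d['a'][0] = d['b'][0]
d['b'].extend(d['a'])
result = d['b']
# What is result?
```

After line 1: d = {'a': [1, 17], 'b': [28]}
After line 2 (a[0] = b[0] = 28): d = {'a': [28, 17], 'b': [28]}
After line 3 (b.extend(a) appends [28, 17]): d = {'a': [28, 17], 'b': [28, 28, 17]}
After line 4: result = d['b'] = [28, 28, 17]

[28, 28, 17]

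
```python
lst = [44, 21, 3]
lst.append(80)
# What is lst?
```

[44, 21, 3, 80]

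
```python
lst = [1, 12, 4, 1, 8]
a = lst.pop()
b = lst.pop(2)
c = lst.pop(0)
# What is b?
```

After line 1: lst = [1, 12, 4, 1, 8]
After line 2 (pop() -> a = 8): lst = [1, 12, 4, 1]
After line 3 (pop(2) -> b = 4): lst = [1, 12, 1]
After line 4 (pop(0) -> c = 1): lst = [12, 1]

4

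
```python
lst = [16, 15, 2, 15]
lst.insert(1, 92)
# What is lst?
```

[16, 92, 15, 2, 15]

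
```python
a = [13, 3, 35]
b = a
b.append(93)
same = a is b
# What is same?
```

After line 1: a = [13, 3, 35]
After line 2 (b = a is an alias, same object): a = [13, 3, 35], b = [13, 3, 35]
After line 3 (b.append mutates the shared list): a = [13, 3, 35, 93], b = [13, 3, 35, 93]
After line 4 (same = a is b; same object -> True): same = True

True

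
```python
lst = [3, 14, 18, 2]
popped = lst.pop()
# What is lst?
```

[3, 14, 18]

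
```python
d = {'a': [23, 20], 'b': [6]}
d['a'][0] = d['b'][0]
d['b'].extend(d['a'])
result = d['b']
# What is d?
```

After line 1: d = {'a': [23, 20], 'b': [6]}
After line 2 (a[0] = b[0] = 6): d = {'a': [6, 20], 'b': [6]}
After line 3 (b.extend(a) appends [6, 20]): d = {'a': [6, 20], 'b': [6, 6, 20]}
After line 4: result = d['b'] = [6, 6, 20]

{'a': [6, 20], 'b': [6, 6, 20]}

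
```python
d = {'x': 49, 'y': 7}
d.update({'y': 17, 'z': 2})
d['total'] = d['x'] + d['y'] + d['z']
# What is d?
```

After line 1: d = {'x': 49, 'y': 7}
After line 2 (y overwritten, z added): d = {'x': 49, 'y': 17, 'z': 2}
After line 3 (total = 49 + 17 + 2 = 68): d = {'x': 49, 'y': 17, 'z': 2, 'total': 68}

{'x': 49, 'y': 17, 'z': 2, 'total': 68}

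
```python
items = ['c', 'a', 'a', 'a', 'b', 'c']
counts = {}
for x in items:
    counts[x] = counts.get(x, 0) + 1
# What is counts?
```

Initial: counts = {}, items = ['c', 'a', 'a', 'a', 'b', 'c']
See 'c': counts = {'c': 1}
See 'a': counts = {'c': 1, 'a': 1}
See 'a': counts = {'c': 1, 'a': 2}
See 'a': counts = {'c': 1, 'a': 3}
See 'b': counts = {'c': 1, 'a': 3, 'b': 1}
See 'c': counts = {'c': 2, 'a': 3, 'b': 1}

{'c': 2, 'a': 3, 'b': 1}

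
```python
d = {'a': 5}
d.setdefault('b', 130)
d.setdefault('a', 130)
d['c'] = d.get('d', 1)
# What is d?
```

After line 1: d = {'a': 5}
After line 2 (setdefault adds 'b'=130): d = {'a': 5, 'b': 130}
After line 3 (setdefault 'a' no-op, already exists): d = {'a': 5, 'b': 130}
After line 4 (get('d', 1) returns default since 'd' not in d): d = {'a': 5, 'b': 130, 'c': 1}

{'a': 5, 'b': 130, 'c': 1}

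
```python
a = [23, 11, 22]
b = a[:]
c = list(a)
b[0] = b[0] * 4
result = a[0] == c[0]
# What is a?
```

After line 1: a = [23, 11, 22]
After line 2 (b = a[:], copy): a = [23, 11, 22], b = [23, 11, 22]
After line 3 (c = list(a) is a copy, new object): c = [23, 11, 22]
After line 4 (b[0] = 23 * 4 = 92; only b mutates (copy)): a = [23, 11, 22], b = [92, 11, 22], c = [23, 11, 22]
After line 5 (a[0] = 23, c[0] = 23; result = True)

[23, 11, 22]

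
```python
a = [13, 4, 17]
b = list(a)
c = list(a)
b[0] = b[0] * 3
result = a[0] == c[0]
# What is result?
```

After line 1: a = [13, 4, 17]
After line 2 (b = list(a), copy): a = [13, 4, 17], b = [13, 4, 17]
After line 3 (c = list(a) is a copy, new object): c = [13, 4, 17]
After line 4 (b[0] = 13 * 3 = 39; only b mutates (copy)): a = [13, 4, 17], b = [39, 4, 17], c = [13, 4, 17]
After line 5 (a[0] = 13, c[0] = 13; result = True)

True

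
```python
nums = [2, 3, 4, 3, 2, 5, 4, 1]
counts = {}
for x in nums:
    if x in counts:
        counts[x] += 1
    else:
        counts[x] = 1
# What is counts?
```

Initial: counts = {}, nums = [2, 3, 4, 3, 2, 5, 4, 1]
See 2: counts = {2: 1}
See 3: counts = {2: 1, 3: 1}
See 4: counts = {2: 1, 3: 1, 4: 1}
See 3: counts = {2: 1, 3: 2, 4: 1}
See 2: counts = {2: 2, 3: 2, 4: 1}
See 5: counts = {2: 2, 3: 2, 4: 1, 5: 1}
See 4: counts = {2: 2, 3: 2, 4: 2, 5: 1}
See 1: counts = {2: 2, 3: 2, 4: 2, 5: 1, 1: 1}

{2: 2, 3: 2, 4: 2, 5: 1, 1: 1}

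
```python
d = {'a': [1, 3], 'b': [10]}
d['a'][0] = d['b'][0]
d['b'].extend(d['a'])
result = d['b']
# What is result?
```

After line 1: d = {'a': [1, 3], 'b': [10]}
After line 2 (a[0] = b[0] = 10): d = {'a': [10, 3], 'b': [10]}
After line 3 (b.extend(a) appends [10, 3]): d = {'a': [10, 3], 'b': [10, 10, 3]}
After line 4: result = d['b'] = [10, 10, 3]

[10, 10, 3]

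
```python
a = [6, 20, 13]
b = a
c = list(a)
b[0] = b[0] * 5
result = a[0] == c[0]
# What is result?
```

After line 1: a = [6, 20, 13]
After line 2 (b = a, alias): a = [6, 20, 13], b = [6, 20, 13]
After line 3 (c = list(a) is a copy, new object): c = [6, 20, 13]
After line 4 (b[0] = 6 * 5 = 30; mutates shared a/b): a = b = [30, 20, 13], c = [6, 20, 13]
After line 5 (a[0] = 30, c[0] = 6; result = False)

False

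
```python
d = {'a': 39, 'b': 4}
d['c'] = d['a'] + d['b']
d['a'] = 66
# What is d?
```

After line 1: d = {'a': 39, 'b': 4}
After line 2 (d['c'] = 39 + 4): d = {'a': 39, 'b': 4, 'c': 43}
After line 3: d = {'a': 66, 'b': 4, 'c': 43}

{'a': 66, 'b': 4, 'c': 43}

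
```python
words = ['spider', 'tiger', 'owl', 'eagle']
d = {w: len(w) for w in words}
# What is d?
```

{'spider': 6, 'tiger': 5, 'owl': 3, 'eagle': 5}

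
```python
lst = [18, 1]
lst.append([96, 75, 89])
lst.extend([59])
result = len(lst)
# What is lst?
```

After line 1: lst = [18, 1]
After line 2 (append adds [96, 75, 89] as single element): lst = [18, 1, [96, 75, 89]]
After line 3 (extend unpacks [59], adds 59): lst = [18, 1, [96, 75, 89], 59]
After line 4: result = len(lst) = 4

[18, 1, [96, 75, 89], 59]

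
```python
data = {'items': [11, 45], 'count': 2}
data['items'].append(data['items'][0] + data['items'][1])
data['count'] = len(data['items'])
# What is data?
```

After line 1: data = {'items': [11, 45], 'count': 2}
After line 2 (append 11 + 45 = 56): data = {'items': [11, 45, 56], 'count': 2}
After line 3 (count = len(items) = 3): data = {'items': [11, 45, 56], 'count': 3}

{'items': [11, 45, 56], 'count': 3}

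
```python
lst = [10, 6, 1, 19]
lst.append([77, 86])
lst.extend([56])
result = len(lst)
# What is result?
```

After line 1: lst = [10, 6, 1, 19]
After line 2 (append adds [77, 86] as single element): lst = [10, 6, 1, 19, [77, 86]]
After line 3 (extend unpacks [56], adds 56): lst = [10, 6, 1, 19, [77, 86], 56]
After line 4: result = len(lst) = 6

6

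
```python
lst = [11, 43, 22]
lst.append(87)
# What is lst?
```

[11, 43, 22, 87]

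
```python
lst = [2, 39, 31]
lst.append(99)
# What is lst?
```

[2, 39, 31, 99]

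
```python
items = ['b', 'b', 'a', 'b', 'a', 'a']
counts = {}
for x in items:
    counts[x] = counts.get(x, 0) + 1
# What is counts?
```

Initial: counts = {}, items = ['b', 'b', 'a', 'b', 'a', 'a']
See 'b': counts = {'b': 1}
See 'b': counts = {'b': 2}
See 'a': counts = {'b': 2, 'a': 1}
See 'b': counts = {'b': 3, 'a': 1}
See 'a': counts = {'b': 3, 'a': 2}
See 'a': counts = {'b': 3, 'a': 3}

{'b': 3, 'a': 3}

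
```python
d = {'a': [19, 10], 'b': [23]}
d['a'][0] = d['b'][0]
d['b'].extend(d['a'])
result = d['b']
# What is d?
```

After line 1: d = {'a': [19, 10], 'b': [23]}
After line 2 (a[0] = b[0] = 23): d = {'a': [23, 10], 'b': [23]}
After line 3 (b.extend(a) appends [23, 10]): d = {'a': [23, 10], 'b': [23, 23, 10]}
After line 4: result = d['b'] = [23, 23, 10]

{'a': [23, 10], 'b': [23, 23, 10]}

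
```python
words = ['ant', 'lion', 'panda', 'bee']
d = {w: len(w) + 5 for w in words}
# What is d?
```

{'ant': 8, 'lion': 9, 'panda': 10, 'bee': 8}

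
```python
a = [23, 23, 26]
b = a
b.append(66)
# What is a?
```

After line 1: a = [23, 23, 26]
After line 2 (b = a is an alias, same object): a = [23, 23, 26], b = [23, 23, 26]
After line 3 (b.append mutates the shared list): a = [23, 23, 26, 66], b = [23, 23, 26, 66]

[23, 23, 26, 66]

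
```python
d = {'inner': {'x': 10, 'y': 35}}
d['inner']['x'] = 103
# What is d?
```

After line 1: d = {'inner': {'x': 10, 'y': 35}}
After line 2 (inner x overwritten): d = {'inner': {'x': 103, 'y': 35}}

{'inner': {'x': 103, 'y': 35}}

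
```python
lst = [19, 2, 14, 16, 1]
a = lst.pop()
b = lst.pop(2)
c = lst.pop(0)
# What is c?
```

After line 1: lst = [19, 2, 14, 16, 1]
After line 2 (pop() -> a = 1): lst = [19, 2, 14, 16]
After line 3 (pop(2) -> b = 14): lst = [19, 2, 16]
After line 4 (pop(0) -> c = 19): lst = [2, 16]

19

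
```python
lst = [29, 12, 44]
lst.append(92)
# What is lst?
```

[29, 12, 44, 92]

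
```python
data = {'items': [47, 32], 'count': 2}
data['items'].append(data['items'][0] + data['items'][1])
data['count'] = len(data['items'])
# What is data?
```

After line 1: data = {'items': [47, 32], 'count': 2}
After line 2 (append 47 + 32 = 79): data = {'items': [47, 32, 79], 'count': 2}
After line 3 (count = len(items) = 3): data = {'items': [47, 32, 79], 'count': 3}

{'items': [47, 32, 79], 'count': 3}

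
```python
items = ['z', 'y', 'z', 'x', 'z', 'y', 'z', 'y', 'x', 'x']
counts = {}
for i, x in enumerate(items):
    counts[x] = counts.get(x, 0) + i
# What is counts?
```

Initial: counts = {}, items = ['z', 'y', 'z', 'x', 'z', 'y', 'z', 'y', 'x', 'x']
i=0, x='z': counts = {'z': 0}
i=1, x='y': counts = {'z': 0, 'y': 1}
i=2, x='z': counts = {'z': 2, 'y': 1}
i=3, x='x': counts = {'z': 2, 'y': 1, 'x': 3}
i=4, x='z': counts = {'z': 6, 'y': 1, 'x': 3}
i=5, x='y': counts = {'z': 6, 'y': 6, 'x': 3}
i=6, x='z': counts = {'z': 12, 'y': 6, 'x': 3}
i=7, x='y': counts = {'z': 12, 'y': 13, 'x': 3}
i=8, x='x': counts = {'z': 12, 'y': 13, 'x': 11}
i=9, x='x': counts = {'z': 12, 'y': 13, 'x': 20}

{'z': 12, 'y': 13, 'x': 20}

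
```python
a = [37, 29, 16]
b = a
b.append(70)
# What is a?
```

After line 1: a = [37, 29, 16]
After line 2 (b = a is an alias, same object): a = [37, 29, 16], b = [37, 29, 16]
After line 3 (b.append mutates the shared list): a = [37, 29, 16, 70], b = [37, 29, 16, 70]

[37, 29, 16, 70]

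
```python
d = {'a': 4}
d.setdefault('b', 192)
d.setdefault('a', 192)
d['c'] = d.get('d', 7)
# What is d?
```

After line 1: d = {'a': 4}
After line 2 (setdefault adds 'b'=192): d = {'a': 4, 'b': 192}
After line 3 (setdefault 'a' no-op, already exists): d = {'a': 4, 'b': 192}
After line 4 (get('d', 7) returns default since 'd' not in d): d = {'a': 4, 'b': 192, 'c': 7}

{'a': 4, 'b': 192, 'c': 7}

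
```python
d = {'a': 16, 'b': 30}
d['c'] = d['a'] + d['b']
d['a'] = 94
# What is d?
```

After line 1: d = {'a': 16, 'b': 30}
After line 2 (d['c'] = 16 + 30): d = {'a': 16, 'b': 30, 'c': 46}
After line 3: d = {'a': 94, 'b': 30, 'c': 46}

{'a': 94, 'b': 30, 'c': 46}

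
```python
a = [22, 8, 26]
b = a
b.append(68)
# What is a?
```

After line 1: a = [22, 8, 26]
After line 2 (b = a is an alias, same object): a = [22, 8, 26], b = [22, 8, 26]
After line 3 (b.append mutates the shared list): a = [22, 8, 26, 68], b = [22, 8, 26, 68]

[22, 8, 26, 68]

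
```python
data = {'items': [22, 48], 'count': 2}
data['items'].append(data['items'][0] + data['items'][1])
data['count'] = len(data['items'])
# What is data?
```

After line 1: data = {'items': [22, 48], 'count': 2}
After line 2 (append 22 + 48 = 70): data = {'items': [22, 48, 70], 'count': 2}
After line 3 (count = len(items) = 3): data = {'items': [22, 48, 70], 'count': 3}

{'items': [22, 48, 70], 'count': 3}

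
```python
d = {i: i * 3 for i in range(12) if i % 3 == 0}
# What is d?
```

{0: 0, 3: 9, 6: 18, 9: 27}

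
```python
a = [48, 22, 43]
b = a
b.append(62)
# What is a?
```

After line 1: a = [48, 22, 43]
After line 2 (b = a is an alias, same object): a = [48, 22, 43], b = [48, 22, 43]
After line 3 (b.append mutates the shared list): a = [48, 22, 43, 62], b = [48, 22, 43, 62]

[48, 22, 43, 62]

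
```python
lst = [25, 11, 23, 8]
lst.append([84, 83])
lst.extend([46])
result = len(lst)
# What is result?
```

After line 1: lst = [25, 11, 23, 8]
After line 2 (append adds [84, 83] as single element): lst = [25, 11, 23, 8, [84, 83]]
After line 3 (extend unpacks [46], adds 46): lst = [25, 11, 23, 8, [84, 83], 46]
After line 4: result = len(lst) = 6

6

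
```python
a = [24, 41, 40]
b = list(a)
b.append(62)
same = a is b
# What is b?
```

After line 1: a = [24, 41, 40]
After line 2 (b = list(a) is a shallow copy, new object): a = [24, 41, 40], b = [24, 41, 40]
After line 3 (append only mutates b): a = [24, 41, 40], b = [24, 41, 40, 62]
After line 4 (same = a is b; different objects -> False): same = False

[24, 41, 40, 62]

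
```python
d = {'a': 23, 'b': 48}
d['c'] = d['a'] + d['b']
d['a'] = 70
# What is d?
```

After line 1: d = {'a': 23, 'b': 48}
After line 2 (d['c'] = 23 + 48): d = {'a': 23, 'b': 48, 'c': 71}
After line 3: d = {'a': 70, 'b': 48, 'c': 71}

{'a': 70, 'b': 48, 'c': 71}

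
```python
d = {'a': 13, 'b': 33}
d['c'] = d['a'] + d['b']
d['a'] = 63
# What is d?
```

After line 1: d = {'a': 13, 'b': 33}
After line 2 (d['c'] = 13 + 33): d = {'a': 13, 'b': 33, 'c': 46}
After line 3: d = {'a': 63, 'b': 33, 'c': 46}

{'a': 63, 'b': 33, 'c': 46}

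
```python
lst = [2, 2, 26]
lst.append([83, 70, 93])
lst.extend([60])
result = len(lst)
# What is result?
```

After line 1: lst = [2, 2, 26]
After line 2 (append adds [83, 70, 93] as single element): lst = [2, 2, 26, [83, 70, 93]]
After line 3 (extend unpacks [60], adds 60): lst = [2, 2, 26, [83, 70, 93], 60]
After line 4: result = len(lst) = 5

5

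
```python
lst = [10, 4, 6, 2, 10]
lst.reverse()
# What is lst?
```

[10, 2, 6, 4, 10]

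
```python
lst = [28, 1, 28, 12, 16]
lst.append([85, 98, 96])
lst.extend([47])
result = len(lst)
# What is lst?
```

After line 1: lst = [28, 1, 28, 12, 16]
After line 2 (append adds [85, 98, 96] as single element): lst = [28, 1, 28, 12, 16, [85, 98, 96]]
After line 3 (extend unpacks [47], adds 47): lst = [28, 1, 28, 12, 16, [85, 98, 96], 47]
After line 4: result = len(lst) = 7

[28, 1, 28, 12, 16, [85, 98, 96], 47]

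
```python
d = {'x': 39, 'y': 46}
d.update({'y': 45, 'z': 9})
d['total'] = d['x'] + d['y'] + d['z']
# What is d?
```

After line 1: d = {'x': 39, 'y': 46}
After line 2 (y overwritten, z added): d = {'x': 39, 'y': 45, 'z': 9}
After line 3 (total = 39 + 45 + 9 = 93): d = {'x': 39, 'y': 45, 'z': 9, 'total': 93}

{'x': 39, 'y': 45, 'z': 9, 'total': 93}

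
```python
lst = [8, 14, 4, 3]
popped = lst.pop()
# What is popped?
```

3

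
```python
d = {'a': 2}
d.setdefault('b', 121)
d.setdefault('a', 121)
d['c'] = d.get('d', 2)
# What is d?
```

After line 1: d = {'a': 2}
After line 2 (setdefault adds 'b'=121): d = {'a': 2, 'b': 121}
After line 3 (setdefault 'a' no-op, already exists): d = {'a': 2, 'b': 121}
After line 4 (get('d', 2) returns default since 'd' not in d): d = {'a': 2, 'b': 121, 'c': 2}

{'a': 2, 'b': 121, 'c': 2}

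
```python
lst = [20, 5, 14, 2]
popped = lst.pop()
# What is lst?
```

[20, 5, 14]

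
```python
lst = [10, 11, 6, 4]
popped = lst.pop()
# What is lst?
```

[10, 11, 6]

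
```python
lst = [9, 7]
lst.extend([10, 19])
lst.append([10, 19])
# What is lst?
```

After line 1: lst = [9, 7]
After line 2 (extend unpacks [10, 19]): lst = [9, 7, 10, 19]
After line 3 (append adds [10, 19] as single element): lst = [9, 7, 10, 19, [10, 19]]

[9, 7, 10, 19, [10, 19]]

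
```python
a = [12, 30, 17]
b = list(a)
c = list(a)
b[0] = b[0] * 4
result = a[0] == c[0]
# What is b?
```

After line 1: a = [12, 30, 17]
After line 2 (b = list(a), copy): a = [12, 30, 17], b = [12, 30, 17]
After line 3 (c = list(a) is a copy, new object): c = [12, 30, 17]
After line 4 (b[0] = 12 * 4 = 48; only b mutates (copy)): a = [12, 30, 17], b = [48, 30, 17], c = [12, 30, 17]
After line 5 (a[0] = 12, c[0] = 12; result = True)

[48, 30, 17]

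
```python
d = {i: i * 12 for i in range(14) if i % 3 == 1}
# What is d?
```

{1: 12, 4: 48, 7: 84, 10: 120, 13: 156}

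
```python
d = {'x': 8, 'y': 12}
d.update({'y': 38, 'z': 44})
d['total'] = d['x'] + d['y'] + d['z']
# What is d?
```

After line 1: d = {'x': 8, 'y': 12}
After line 2 (y overwritten, z added): d = {'x': 8, 'y': 38, 'z': 44}
After line 3 (total = 8 + 38 + 44 = 90): d = {'x': 8, 'y': 38, 'z': 44, 'total': 90}

{'x': 8, 'y': 38, 'z': 44, 'total': 90}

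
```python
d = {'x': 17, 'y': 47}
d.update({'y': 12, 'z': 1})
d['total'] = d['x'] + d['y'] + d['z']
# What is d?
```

After line 1: d = {'x': 17, 'y': 47}
After line 2 (y overwritten, z added): d = {'x': 17, 'y': 12, 'z': 1}
After line 3 (total = 17 + 12 + 1 = 30): d = {'x': 17, 'y': 12, 'z': 1, 'total': 30}

{'x': 17, 'y': 12, 'z': 1, 'total': 30}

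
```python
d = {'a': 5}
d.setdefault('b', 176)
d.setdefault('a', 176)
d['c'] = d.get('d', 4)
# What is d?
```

After line 1: d = {'a': 5}
After line 2 (setdefault adds 'b'=176): d = {'a': 5, 'b': 176}
After line 3 (setdefault 'a' no-op, already exists): d = {'a': 5, 'b': 176}
After line 4 (get('d', 4) returns default since 'd' not in d): d = {'a': 5, 'b': 176, 'c': 4}

{'a': 5, 'b': 176, 'c': 4}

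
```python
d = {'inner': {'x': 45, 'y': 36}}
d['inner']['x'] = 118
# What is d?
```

After line 1: d = {'inner': {'x': 45, 'y': 36}}
After line 2 (inner x overwritten): d = {'inner': {'x': 118, 'y': 36}}

{'inner': {'x': 118, 'y': 36}}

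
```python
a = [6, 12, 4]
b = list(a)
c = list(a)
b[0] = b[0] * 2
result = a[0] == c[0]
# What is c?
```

After line 1: a = [6, 12, 4]
After line 2 (b = list(a), copy): a = [6, 12, 4], b = [6, 12, 4]
After line 3 (c = list(a) is a copy, new object): c = [6, 12, 4]
After line 4 (b[0] = 6 * 2 = 12; only b mutates (copy)): a = [6, 12, 4], b = [12, 12, 4], c = [6, 12, 4]
After line 5 (a[0] = 6, c[0] = 6; result = True)

[6, 12, 4]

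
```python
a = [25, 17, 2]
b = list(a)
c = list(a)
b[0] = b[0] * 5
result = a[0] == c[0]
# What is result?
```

After line 1: a = [25, 17, 2]
After line 2 (b = list(a), copy): a = [25, 17, 2], b = [25, 17, 2]
After line 3 (c = list(a) is a copy, new object): c = [25, 17, 2]
After line 4 (b[0] = 25 * 5 = 125; only b mutates (copy)): a = [25, 17, 2], b = [125, 17, 2], c = [25, 17, 2]
After line 5 (a[0] = 25, c[0] = 25; result = True)

True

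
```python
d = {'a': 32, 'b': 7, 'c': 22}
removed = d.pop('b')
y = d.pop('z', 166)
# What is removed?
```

After line 1: d = {'a': 32, 'b': 7, 'c': 22}
After line 2 (pop 'b' returns 7): d = {'a': 32, 'c': 22}, removed = 7
After line 3 (pop 'z' missing, returns default 166): d = {'a': 32, 'c': 22}, y = 166

7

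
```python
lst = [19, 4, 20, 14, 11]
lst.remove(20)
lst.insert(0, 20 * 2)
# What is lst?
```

After line 1: lst = [19, 4, 20, 14, 11]
After line 2 (remove first 20): lst = [19, 4, 14, 11]
After line 3 (insert 40 at index 0): lst = [40, 19, 4, 14, 11]

[40, 19, 4, 14, 11]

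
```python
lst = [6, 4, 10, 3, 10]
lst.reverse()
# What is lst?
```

[10, 3, 10, 4, 6]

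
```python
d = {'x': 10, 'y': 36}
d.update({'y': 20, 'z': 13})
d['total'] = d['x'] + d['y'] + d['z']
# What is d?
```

After line 1: d = {'x': 10, 'y': 36}
After line 2 (y overwritten, z added): d = {'x': 10, 'y': 20, 'z': 13}
After line 3 (total = 10 + 20 + 13 = 43): d = {'x': 10, 'y': 20, 'z': 13, 'total': 43}

{'x': 10, 'y': 20, 'z': 13, 'total': 43}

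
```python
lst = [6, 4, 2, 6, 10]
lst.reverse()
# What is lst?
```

[10, 6, 2, 4, 6]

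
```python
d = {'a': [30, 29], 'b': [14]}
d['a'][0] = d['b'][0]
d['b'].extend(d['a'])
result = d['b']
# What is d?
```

After line 1: d = {'a': [30, 29], 'b': [14]}
After line 2 (a[0] = b[0] = 14): d = {'a': [14, 29], 'b': [14]}
After line 3 (b.extend(a) appends [14, 29]): d = {'a': [14, 29], 'b': [14, 14, 29]}
After line 4: result = d['b'] = [14, 14, 29]

{'a': [14, 29], 'b': [14, 14, 29]}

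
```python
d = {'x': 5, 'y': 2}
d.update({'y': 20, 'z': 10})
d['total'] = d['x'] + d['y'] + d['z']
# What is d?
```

After line 1: d = {'x': 5, 'y': 2}
After line 2 (y overwritten, z added): d = {'x': 5, 'y': 20, 'z': 10}
After line 3 (total = 5 + 20 + 10 = 35): d = {'x': 5, 'y': 20, 'z': 10, 'total': 35}

{'x': 5, 'y': 20, 'z': 10, 'total': 35}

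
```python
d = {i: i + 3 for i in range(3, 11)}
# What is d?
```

{3: 6, 4: 7, 5: 8, 6: 9, 7: 10, 8: 11, 9: 12, 10: 13}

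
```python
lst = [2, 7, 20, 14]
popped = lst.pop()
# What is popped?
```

14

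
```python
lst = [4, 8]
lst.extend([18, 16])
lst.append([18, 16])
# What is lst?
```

After line 1: lst = [4, 8]
After line 2 (extend unpacks [18, 16]): lst = [4, 8, 18, 16]
After line 3 (append adds [18, 16] as single element): lst = [4, 8, 18, 16, [18, 16]]

[4, 8, 18, 16, [18, 16]]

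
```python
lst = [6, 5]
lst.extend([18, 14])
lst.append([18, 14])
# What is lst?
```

After line 1: lst = [6, 5]
After line 2 (extend unpacks [18, 14]): lst = [6, 5, 18, 14]
After line 3 (append adds [18, 14] as single element): lst = [6, 5, 18, 14, [18, 14]]

[6, 5, 18, 14, [18, 14]]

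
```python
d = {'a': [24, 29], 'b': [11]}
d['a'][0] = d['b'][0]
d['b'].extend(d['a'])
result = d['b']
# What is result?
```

After line 1: d = {'a': [24, 29], 'b': [11]}
After line 2 (a[0] = b[0] = 11): d = {'a': [11, 29], 'b': [11]}
After line 3 (b.extend(a) appends [11, 29]): d = {'a': [11, 29], 'b': [11, 11, 29]}
After line 4: result = d['b'] = [11, 11, 29]

[11, 11, 29]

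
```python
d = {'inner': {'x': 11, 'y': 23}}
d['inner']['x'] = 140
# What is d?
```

After line 1: d = {'inner': {'x': 11, 'y': 23}}
After line 2 (inner x overwritten): d = {'inner': {'x': 140, 'y': 23}}

{'inner': {'x': 140, 'y': 23}}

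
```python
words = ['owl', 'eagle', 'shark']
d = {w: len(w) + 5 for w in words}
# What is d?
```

{'owl': 8, 'eagle': 10, 'shark': 10}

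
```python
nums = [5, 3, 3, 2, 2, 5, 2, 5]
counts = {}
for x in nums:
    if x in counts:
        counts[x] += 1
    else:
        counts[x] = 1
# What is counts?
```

Initial: counts = {}, nums = [5, 3, 3, 2, 2, 5, 2, 5]
See 5: counts = {5: 1}
See 3: counts = {5: 1, 3: 1}
See 3: counts = {5: 1, 3: 2}
See 2: counts = {5: 1, 3: 2, 2: 1}
See 2: counts = {5: 1, 3: 2, 2: 2}
See 5: counts = {5: 2, 3: 2, 2: 2}
See 2: counts = {5: 2, 3: 2, 2: 3}
See 5: counts = {5: 3, 3: 2, 2: 3}

{5: 3, 3: 2, 2: 3}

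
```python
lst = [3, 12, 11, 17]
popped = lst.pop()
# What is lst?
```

[3, 12, 11]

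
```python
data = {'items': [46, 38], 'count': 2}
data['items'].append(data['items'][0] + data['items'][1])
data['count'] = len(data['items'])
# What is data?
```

After line 1: data = {'items': [46, 38], 'count': 2}
After line 2 (append 46 + 38 = 84): data = {'items': [46, 38, 84], 'count': 2}
After line 3 (count = len(items) = 3): data = {'items': [46, 38, 84], 'count': 3}

{'items': [46, 38, 84], 'count': 3}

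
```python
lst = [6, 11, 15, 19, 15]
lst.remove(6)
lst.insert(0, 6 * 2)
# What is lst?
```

After line 1: lst = [6, 11, 15, 19, 15]
After line 2 (remove first 6): lst = [11, 15, 19, 15]
After line 3 (insert 12 at index 0): lst = [12, 11, 15, 19, 15]

[12, 11, 15, 19, 15]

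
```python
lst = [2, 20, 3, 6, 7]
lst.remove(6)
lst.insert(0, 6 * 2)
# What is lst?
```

After line 1: lst = [2, 20, 3, 6, 7]
After line 2 (remove first 6): lst = [2, 20, 3, 7]
After line 3 (insert 12 at index 0): lst = [12, 2, 20, 3, 7]

[12, 2, 20, 3, 7]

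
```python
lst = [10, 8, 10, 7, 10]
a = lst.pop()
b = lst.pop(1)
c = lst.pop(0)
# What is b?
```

After line 1: lst = [10, 8, 10, 7, 10]
After line 2 (pop() -> a = 10): lst = [10, 8, 10, 7]
After line 3 (pop(1) -> b = 8): lst = [10, 10, 7]
After line 4 (pop(0) -> c = 10): lst = [10, 7]

8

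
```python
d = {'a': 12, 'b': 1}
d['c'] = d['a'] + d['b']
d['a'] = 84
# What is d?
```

After line 1: d = {'a': 12, 'b': 1}
After line 2 (d['c'] = 12 + 1): d = {'a': 12, 'b': 1, 'c': 13}
After line 3: d = {'a': 84, 'b': 1, 'c': 13}

{'a': 84, 'b': 1, 'c': 13}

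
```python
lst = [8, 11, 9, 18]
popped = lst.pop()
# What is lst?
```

[8, 11, 9]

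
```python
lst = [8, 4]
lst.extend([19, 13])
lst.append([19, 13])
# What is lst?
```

After line 1: lst = [8, 4]
After line 2 (extend unpacks [19, 13]): lst = [8, 4, 19, 13]
After line 3 (append adds [19, 13] as single element): lst = [8, 4, 19, 13, [19, 13]]

[8, 4, 19, 13, [19, 13]]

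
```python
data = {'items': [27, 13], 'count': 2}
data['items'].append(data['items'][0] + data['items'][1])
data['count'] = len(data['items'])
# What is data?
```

After line 1: data = {'items': [27, 13], 'count': 2}
After line 2 (append 27 + 13 = 40): data = {'items': [27, 13, 40], 'count': 2}
After line 3 (count = len(items) = 3): data = {'items': [27, 13, 40], 'count': 3}

{'items': [27, 13, 40], 'count': 3}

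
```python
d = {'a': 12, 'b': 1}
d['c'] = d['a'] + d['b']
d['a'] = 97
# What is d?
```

After line 1: d = {'a': 12, 'b': 1}
After line 2 (d['c'] = 12 + 1): d = {'a': 12, 'b': 1, 'c': 13}
After line 3: d = {'a': 97, 'b': 1, 'c': 13}

{'a': 97, 'b': 1, 'c': 13}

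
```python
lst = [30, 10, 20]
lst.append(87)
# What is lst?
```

[30, 10, 20, 87]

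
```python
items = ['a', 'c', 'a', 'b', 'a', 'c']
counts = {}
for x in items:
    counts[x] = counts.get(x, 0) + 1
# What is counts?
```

Initial: counts = {}, items = ['a', 'c', 'a', 'b', 'a', 'c']
See 'a': counts = {'a': 1}
See 'c': counts = {'a': 1, 'c': 1}
See 'a': counts = {'a': 2, 'c': 1}
See 'b': counts = {'a': 2, 'c': 1, 'b': 1}
See 'a': counts = {'a': 3, 'c': 1, 'b': 1}
See 'c': counts = {'a': 3, 'c': 2, 'b': 1}

{'a': 3, 'c': 2, 'b': 1}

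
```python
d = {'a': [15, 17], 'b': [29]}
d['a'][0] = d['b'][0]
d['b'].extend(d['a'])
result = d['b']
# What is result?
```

After line 1: d = {'a': [15, 17], 'b': [29]}
After line 2 (a[0] = b[0] = 29): d = {'a': [29, 17], 'b': [29]}
After line 3 (b.extend(a) appends [29, 17]): d = {'a': [29, 17], 'b': [29, 29, 17]}
After line 4: result = d['b'] = [29, 29, 17]

[29, 29, 17]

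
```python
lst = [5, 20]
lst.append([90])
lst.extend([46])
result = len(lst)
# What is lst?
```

After line 1: lst = [5, 20]
After line 2 (append adds [90] as single element): lst = [5, 20, [90]]
After line 3 (extend unpacks [46], adds 46): lst = [5, 20, [90], 46]
After line 4: result = len(lst) = 4

[5, 20, [90], 46]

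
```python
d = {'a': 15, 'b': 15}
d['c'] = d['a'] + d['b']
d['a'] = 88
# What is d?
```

After line 1: d = {'a': 15, 'b': 15}
After line 2 (d['c'] = 15 + 15): d = {'a': 15, 'b': 15, 'c': 30}
After line 3: d = {'a': 88, 'b': 15, 'c': 30}

{'a': 88, 'b': 15, 'c': 30}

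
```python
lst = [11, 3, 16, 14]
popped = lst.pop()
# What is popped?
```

14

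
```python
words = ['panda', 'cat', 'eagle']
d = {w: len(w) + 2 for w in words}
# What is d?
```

{'panda': 7, 'cat': 5, 'eagle': 7}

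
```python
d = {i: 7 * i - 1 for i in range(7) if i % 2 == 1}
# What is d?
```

{1: 6, 3: 20, 5: 34}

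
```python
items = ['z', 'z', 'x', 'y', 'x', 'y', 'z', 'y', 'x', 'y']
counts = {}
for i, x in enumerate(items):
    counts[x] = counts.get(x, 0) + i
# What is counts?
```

Initial: counts = {}, items = ['z', 'z', 'x', 'y', 'x', 'y', 'z', 'y', 'x', 'y']
i=0, x='z': counts = {'z': 0}
i=1, x='z': counts = {'z': 1}
i=2, x='x': counts = {'z': 1, 'x': 2}
i=3, x='y': counts = {'z': 1, 'x': 2, 'y': 3}
i=4, x='x': counts = {'z': 1, 'x': 6, 'y': 3}
i=5, x='y': counts = {'z': 1, 'x': 6, 'y': 8}
i=6, x='z': counts = {'z': 7, 'x': 6, 'y': 8}
i=7, x='y': counts = {'z': 7, 'x': 6, 'y': 15}
i=8, x='x': counts = {'z': 7, 'x': 14, 'y': 15}
i=9, x='y': counts = {'z': 7, 'x': 14, 'y': 24}

{'z': 7, 'x': 14, 'y': 24}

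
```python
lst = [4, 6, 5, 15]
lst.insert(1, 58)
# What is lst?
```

[4, 58, 6, 5, 15]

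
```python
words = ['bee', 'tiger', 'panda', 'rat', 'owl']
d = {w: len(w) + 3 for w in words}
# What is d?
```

{'bee': 6, 'tiger': 8, 'panda': 8, 'rat': 6, 'owl': 6}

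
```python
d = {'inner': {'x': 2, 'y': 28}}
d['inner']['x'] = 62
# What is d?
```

After line 1: d = {'inner': {'x': 2, 'y': 28}}
After line 2 (inner x overwritten): d = {'inner': {'x': 62, 'y': 28}}

{'inner': {'x': 62, 'y': 28}}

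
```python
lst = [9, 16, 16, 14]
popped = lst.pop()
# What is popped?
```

14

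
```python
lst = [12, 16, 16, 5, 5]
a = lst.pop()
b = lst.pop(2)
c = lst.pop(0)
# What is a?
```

After line 1: lst = [12, 16, 16, 5, 5]
After line 2 (pop() -> a = 5): lst = [12, 16, 16, 5]
After line 3 (pop(2) -> b = 16): lst = [12, 16, 5]
After line 4 (pop(0) -> c = 12): lst = [16, 5]

5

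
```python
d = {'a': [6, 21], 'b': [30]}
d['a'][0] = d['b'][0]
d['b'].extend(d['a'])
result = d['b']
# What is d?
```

After line 1: d = {'a': [6, 21], 'b': [30]}
After line 2 (a[0] = b[0] = 30): d = {'a': [30, 21], 'b': [30]}
After line 3 (b.extend(a) appends [30, 21]): d = {'a': [30, 21], 'b': [30, 30, 21]}
After line 4: result = d['b'] = [30, 30, 21]

{'a': [30, 21], 'b': [30, 30, 21]}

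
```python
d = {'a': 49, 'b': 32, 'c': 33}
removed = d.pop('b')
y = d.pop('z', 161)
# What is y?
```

After line 1: d = {'a': 49, 'b': 32, 'c': 33}
After line 2 (pop 'b' returns 32): d = {'a': 49, 'c': 33}, removed = 32
After line 3 (pop 'z' missing, returns default 161): d = {'a': 49, 'c': 33}, y = 161

161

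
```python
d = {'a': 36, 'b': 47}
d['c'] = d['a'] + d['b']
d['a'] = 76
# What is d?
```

After line 1: d = {'a': 36, 'b': 47}
After line 2 (d['c'] = 36 + 47): d = {'a': 36, 'b': 47, 'c': 83}
After line 3: d = {'a': 76, 'b': 47, 'c': 83}

{'a': 76, 'b': 47, 'c': 83}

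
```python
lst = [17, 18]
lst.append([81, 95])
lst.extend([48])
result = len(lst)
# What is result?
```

After line 1: lst = [17, 18]
After line 2 (append adds [81, 95] as single element): lst = [17, 18, [81, 95]]
After line 3 (extend unpacks [48], adds 48): lst = [17, 18, [81, 95], 48]
After line 4: result = len(lst) = 4

4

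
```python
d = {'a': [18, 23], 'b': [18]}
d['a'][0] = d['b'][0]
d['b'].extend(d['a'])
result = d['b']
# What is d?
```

After line 1: d = {'a': [18, 23], 'b': [18]}
After line 2 (a[0] = b[0] = 18): d = {'a': [18, 23], 'b': [18]}
After line 3 (b.extend(a) appends [18, 23]): d = {'a': [18, 23], 'b': [18, 18, 23]}
After line 4: result = d['b'] = [18, 18, 23]

{'a': [18, 23], 'b': [18, 18, 23]}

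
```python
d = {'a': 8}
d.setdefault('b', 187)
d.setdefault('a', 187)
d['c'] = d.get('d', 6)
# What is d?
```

After line 1: d = {'a': 8}
After line 2 (setdefault adds 'b'=187): d = {'a': 8, 'b': 187}
After line 3 (setdefault 'a' no-op, already exists): d = {'a': 8, 'b': 187}
After line 4 (get('d', 6) returns default since 'd' not in d): d = {'a': 8, 'b': 187, 'c': 6}

{'a': 8, 'b': 187, 'c': 6}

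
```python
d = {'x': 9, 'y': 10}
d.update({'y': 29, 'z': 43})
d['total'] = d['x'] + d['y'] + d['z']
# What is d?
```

After line 1: d = {'x': 9, 'y': 10}
After line 2 (y overwritten, z added): d = {'x': 9, 'y': 29, 'z': 43}
After line 3 (total = 9 + 29 + 43 = 81): d = {'x': 9, 'y': 29, 'z': 43, 'total': 81}

{'x': 9, 'y': 29, 'z': 43, 'total': 81}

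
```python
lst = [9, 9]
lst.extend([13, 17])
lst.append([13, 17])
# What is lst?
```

After line 1: lst = [9, 9]
After line 2 (extend unpacks [13, 17]): lst = [9, 9, 13, 17]
After line 3 (append adds [13, 17] as single element): lst = [9, 9, 13, 17, [13, 17]]

[9, 9, 13, 17, [13, 17]]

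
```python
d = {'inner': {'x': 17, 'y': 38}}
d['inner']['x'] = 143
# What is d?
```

After line 1: d = {'inner': {'x': 17, 'y': 38}}
After line 2 (inner x overwritten): d = {'inner': {'x': 143, 'y': 38}}

{'inner': {'x': 143, 'y': 38}}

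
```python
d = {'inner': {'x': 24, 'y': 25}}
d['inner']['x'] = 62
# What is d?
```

After line 1: d = {'inner': {'x': 24, 'y': 25}}
After line 2 (inner x overwritten): d = {'inner': {'x': 62, 'y': 25}}

{'inner': {'x': 62, 'y': 25}}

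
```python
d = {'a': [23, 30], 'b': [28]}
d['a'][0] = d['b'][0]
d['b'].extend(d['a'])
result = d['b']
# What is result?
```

After line 1: d = {'a': [23, 30], 'b': [28]}
After line 2 (a[0] = b[0] = 28): d = {'a': [28, 30], 'b': [28]}
After line 3 (b.extend(a) appends [28, 30]): d = {'a': [28, 30], 'b': [28, 28, 30]}
After line 4: result = d['b'] = [28, 28, 30]

[28, 28, 30]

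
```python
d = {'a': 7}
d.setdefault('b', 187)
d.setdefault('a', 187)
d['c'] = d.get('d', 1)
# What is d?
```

After line 1: d = {'a': 7}
After line 2 (setdefault adds 'b'=187): d = {'a': 7, 'b': 187}
After line 3 (setdefault 'a' no-op, already exists): d = {'a': 7, 'b': 187}
After line 4 (get('d', 1) returns default since 'd' not in d): d = {'a': 7, 'b': 187, 'c': 1}

{'a': 7, 'b': 187, 'c': 1}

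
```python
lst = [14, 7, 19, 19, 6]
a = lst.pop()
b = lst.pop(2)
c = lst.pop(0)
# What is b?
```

After line 1: lst = [14, 7, 19, 19, 6]
After line 2 (pop() -> a = 6): lst = [14, 7, 19, 19]
After line 3 (pop(2) -> b = 19): lst = [14, 7, 19]
After line 4 (pop(0) -> c = 14): lst = [7, 19]

19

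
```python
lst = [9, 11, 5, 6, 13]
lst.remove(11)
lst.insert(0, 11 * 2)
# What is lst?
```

After line 1: lst = [9, 11, 5, 6, 13]
After line 2 (remove first 11): lst = [9, 5, 6, 13]
After line 3 (insert 22 at index 0): lst = [22, 9, 5, 6, 13]

[22, 9, 5, 6, 13]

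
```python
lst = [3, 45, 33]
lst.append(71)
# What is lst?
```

[3, 45, 33, 71]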